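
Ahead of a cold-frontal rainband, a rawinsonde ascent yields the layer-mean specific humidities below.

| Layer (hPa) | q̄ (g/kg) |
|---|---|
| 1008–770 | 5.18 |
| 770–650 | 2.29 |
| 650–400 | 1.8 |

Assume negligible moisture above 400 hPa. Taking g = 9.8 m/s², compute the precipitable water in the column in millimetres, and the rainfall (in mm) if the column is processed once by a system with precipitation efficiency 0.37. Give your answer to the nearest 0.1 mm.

Precipitable water is the column-integrated vapour mass per unit area: PW = (1/g) Σ q̄ Δp, with q in kg/kg and Δp in Pa (1 kg/m² of water = 1 mm).
Layer 1008–770 hPa: Δp = 238 hPa = 23800 Pa, q̄ = 0.00518 kg/kg → 0.00518 × 23800 / 9.8 = 12.58 mm
Layer 770–650 hPa: Δp = 120 hPa = 12000 Pa, q̄ = 0.00229 kg/kg → 0.00229 × 12000 / 9.8 = 2.80 mm
Layer 650–400 hPa: Δp = 250 hPa = 25000 Pa, q̄ = 0.0018 kg/kg → 0.0018 × 25000 / 9.8 = 4.59 mm
PW = 12.58 + 2.80 + 4.59 = 19.97 ≈ 20.0 mm.
Rainfall = ε × PW = 0.37 × 20.0 = 7.4 mm.

PW ≈ 20.0 mm; rainfall ≈ 7.4 mm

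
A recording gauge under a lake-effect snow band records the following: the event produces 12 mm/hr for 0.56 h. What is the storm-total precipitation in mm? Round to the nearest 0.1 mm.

Total = Σ Rᵢ Δtᵢ = 12 × 0.56
      = 6.72 = 6.7 mm.

total ≈ 6.7 mm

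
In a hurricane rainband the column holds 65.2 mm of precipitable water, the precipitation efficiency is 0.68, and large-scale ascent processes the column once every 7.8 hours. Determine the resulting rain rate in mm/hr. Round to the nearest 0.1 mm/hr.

Each overturning extracts ε × PW = 0.68 × 65.2 = 44.336 mm.
Rate = ε·PW / τ = 44.336 / 7.8 h = 5.7 mm/hr.

R ≈ 5.7 mm/hr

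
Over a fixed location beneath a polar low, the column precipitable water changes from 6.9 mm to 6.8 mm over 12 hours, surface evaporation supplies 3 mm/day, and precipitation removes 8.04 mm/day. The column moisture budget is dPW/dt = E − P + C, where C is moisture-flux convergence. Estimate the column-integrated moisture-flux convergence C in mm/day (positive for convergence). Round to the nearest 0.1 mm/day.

C ≈ 4.8 mm/day

dPW/dt = (6.8 − 6.9) mm / (12/24 day) = -0.200 mm/day.
C = dPW/dt − E + P = (-0.200) − 3 + 8.04 = 4.8 mm/day.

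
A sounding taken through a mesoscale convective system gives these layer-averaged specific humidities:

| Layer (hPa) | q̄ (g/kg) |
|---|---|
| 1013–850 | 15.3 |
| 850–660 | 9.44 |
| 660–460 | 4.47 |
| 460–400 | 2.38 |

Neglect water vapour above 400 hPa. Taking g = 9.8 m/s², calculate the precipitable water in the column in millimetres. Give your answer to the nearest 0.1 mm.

PW ≈ 54.3 mm

Precipitable water is the column-integrated vapour mass per unit area: PW = (1/g) Σ q̄ Δp, with q in kg/kg and Δp in Pa (1 kg/m² of water = 1 mm).
Layer 1013–850 hPa: Δp = 163 hPa = 16300 Pa, q̄ = 0.0153 kg/kg → 0.0153 × 16300 / 9.8 = 25.45 mm
Layer 850–660 hPa: Δp = 190 hPa = 19000 Pa, q̄ = 0.00944 kg/kg → 0.00944 × 19000 / 9.8 = 18.30 mm
Layer 660–460 hPa: Δp = 200 hPa = 20000 Pa, q̄ = 0.00447 kg/kg → 0.00447 × 20000 / 9.8 = 9.12 mm
Layer 460–400 hPa: Δp = 60 hPa = 6000 Pa, q̄ = 0.00238 kg/kg → 0.00238 × 6000 / 9.8 = 1.46 mm
PW = 25.45 + 18.30 + 9.12 + 1.46 = 54.33 ≈ 54.3 mm.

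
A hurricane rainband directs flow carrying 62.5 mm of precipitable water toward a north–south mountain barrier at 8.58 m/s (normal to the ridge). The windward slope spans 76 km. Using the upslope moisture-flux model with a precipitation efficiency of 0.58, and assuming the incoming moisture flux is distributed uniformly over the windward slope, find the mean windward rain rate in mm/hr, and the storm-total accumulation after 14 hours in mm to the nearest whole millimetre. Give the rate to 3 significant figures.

Incoming column moisture flux per unit ridge length: F = V × PW = 8.58 × 62.5 = 536.25 mm·m/s.
Spread over the 76 km slope with efficiency ε = 0.58: R = ε·F/W = 0.58 × 536.25 / 76000 m = 4.092e-03 mm/s.
R = 4.092e-03 × 3600 = 14.7 mm/hr.
Over 14 h: total = 14.7 × 14 = 205.8 ≈ 206 mm.

R ≈ 14.7 mm/hr; total ≈ 206 mm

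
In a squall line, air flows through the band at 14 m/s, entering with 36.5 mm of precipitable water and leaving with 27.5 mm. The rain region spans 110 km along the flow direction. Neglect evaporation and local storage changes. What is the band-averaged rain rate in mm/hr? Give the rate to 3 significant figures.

Column moisture flux per unit crosswind length is F = V × PW.
Inflow: F_in = 14 × 36.5 = 511 mm·m/s
Outflow: F_out = 14 × 27.5 = 385 mm·m/s
Steady-state rate R = (F_in − F_out)/L = (511 − 385) / 110000 m = 1.145e-03 mm/s.
R = 1.145e-03 × 3600 = 4.12 mm/hr.

R ≈ 4.12 mm/hr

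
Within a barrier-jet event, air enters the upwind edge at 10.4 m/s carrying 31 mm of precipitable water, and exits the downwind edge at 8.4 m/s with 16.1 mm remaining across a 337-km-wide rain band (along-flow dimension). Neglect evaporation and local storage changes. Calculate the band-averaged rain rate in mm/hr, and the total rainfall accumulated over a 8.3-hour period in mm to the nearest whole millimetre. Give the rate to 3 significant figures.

R ≈ 2.00 mm/hr; total ≈ 17 mm

Column moisture flux per unit crosswind length is F = V × PW.
Inflow: F_in = 10.4 × 31 = 322.4 mm·m/s
Outflow: F_out = 8.4 × 16.1 = 135.24 mm·m/s
Steady-state rate R = (F_in − F_out)/L = (322.4 − 135.24) / 337000 m = 5.554e-04 mm/s.
R = 5.554e-04 × 3600 = 2.00 mm/hr.
Over 8.3 h: total = 2.00 × 8.3 = 16.6 ≈ 17 mm.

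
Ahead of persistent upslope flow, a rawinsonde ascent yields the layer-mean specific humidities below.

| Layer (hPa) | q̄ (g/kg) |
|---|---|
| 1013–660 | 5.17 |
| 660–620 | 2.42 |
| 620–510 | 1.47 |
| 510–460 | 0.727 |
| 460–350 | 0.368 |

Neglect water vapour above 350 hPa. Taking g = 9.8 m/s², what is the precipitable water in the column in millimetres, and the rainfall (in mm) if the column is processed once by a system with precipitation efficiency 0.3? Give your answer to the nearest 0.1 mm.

Precipitable water is the column-integrated vapour mass per unit area: PW = (1/g) Σ q̄ Δp, with q in kg/kg and Δp in Pa (1 kg/m² of water = 1 mm).
Layer 1013–660 hPa: Δp = 353 hPa = 35300 Pa, q̄ = 0.00517 kg/kg → 0.00517 × 35300 / 9.8 = 18.62 mm
Layer 660–620 hPa: Δp = 40 hPa = 4000 Pa, q̄ = 0.00242 kg/kg → 0.00242 × 4000 / 9.8 = 0.99 mm
Layer 620–510 hPa: Δp = 110 hPa = 11000 Pa, q̄ = 0.00147 kg/kg → 0.00147 × 11000 / 9.8 = 1.65 mm
Layer 510–460 hPa: Δp = 50 hPa = 5000 Pa, q̄ = 0.000727 kg/kg → 0.000727 × 5000 / 9.8 = 0.37 mm
Layer 460–350 hPa: Δp = 110 hPa = 11000 Pa, q̄ = 0.000368 kg/kg → 0.000368 × 11000 / 9.8 = 0.41 mm
PW = 18.62 + 0.99 + 1.65 + 0.37 + 0.41 = 22.04 ≈ 22.0 mm.
Rainfall = ε × PW = 0.3 × 22.0 = 6.6 mm.

PW ≈ 22.0 mm; rainfall ≈ 6.6 mm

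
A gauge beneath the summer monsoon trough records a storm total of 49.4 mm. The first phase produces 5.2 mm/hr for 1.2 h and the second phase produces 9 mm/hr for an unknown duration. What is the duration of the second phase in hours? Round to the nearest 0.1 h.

Known phases: 5.2 × 1.2 = 6.24 mm.
Remaining depth = 49.4 − 6.24 = 43.16 mm.
Duration = 43.16 / 9 = 4.8 h.

duration ≈ 4.8 h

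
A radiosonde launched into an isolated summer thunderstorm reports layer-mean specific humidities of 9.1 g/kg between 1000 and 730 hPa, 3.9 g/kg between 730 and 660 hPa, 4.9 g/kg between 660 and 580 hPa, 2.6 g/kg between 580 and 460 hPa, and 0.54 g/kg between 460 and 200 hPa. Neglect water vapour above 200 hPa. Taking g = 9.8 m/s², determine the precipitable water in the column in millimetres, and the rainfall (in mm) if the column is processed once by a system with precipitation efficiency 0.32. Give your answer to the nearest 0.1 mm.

PW ≈ 36.5 mm; rainfall ≈ 11.7 mm

Precipitable water is the column-integrated vapour mass per unit area: PW = (1/g) Σ q̄ Δp, with q in kg/kg and Δp in Pa (1 kg/m² of water = 1 mm).
Layer 1000–730 hPa: Δp = 270 hPa = 27000 Pa, q̄ = 0.0091 kg/kg → 0.0091 × 27000 / 9.8 = 25.07 mm
Layer 730–660 hPa: Δp = 70 hPa = 7000 Pa, q̄ = 0.0039 kg/kg → 0.0039 × 7000 / 9.8 = 2.79 mm
Layer 660–580 hPa: Δp = 80 hPa = 8000 Pa, q̄ = 0.0049 kg/kg → 0.0049 × 8000 / 9.8 = 4.00 mm
Layer 580–460 hPa: Δp = 120 hPa = 12000 Pa, q̄ = 0.0026 kg/kg → 0.0026 × 12000 / 9.8 = 3.18 mm
Layer 460–200 hPa: Δp = 260 hPa = 26000 Pa, q̄ = 0.00054 kg/kg → 0.00054 × 26000 / 9.8 = 1.43 mm
PW = 25.07 + 2.79 + 4.00 + 3.18 + 1.43 = 36.47 ≈ 36.5 mm.
Rainfall = ε × PW = 0.32 × 36.5 = 11.7 mm.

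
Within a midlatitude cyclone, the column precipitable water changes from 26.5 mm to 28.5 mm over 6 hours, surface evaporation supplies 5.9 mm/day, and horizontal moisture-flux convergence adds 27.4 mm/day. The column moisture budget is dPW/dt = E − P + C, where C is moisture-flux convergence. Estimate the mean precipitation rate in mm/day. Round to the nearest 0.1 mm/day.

dPW/dt = (28.5 − 26.5) mm / (6/24 day) = +8.000 mm/day.
P = E + C − dPW/dt = 5.9 + (27.4) − (+8.000) = 25.3 mm/day.

P ≈ 25.3 mm/day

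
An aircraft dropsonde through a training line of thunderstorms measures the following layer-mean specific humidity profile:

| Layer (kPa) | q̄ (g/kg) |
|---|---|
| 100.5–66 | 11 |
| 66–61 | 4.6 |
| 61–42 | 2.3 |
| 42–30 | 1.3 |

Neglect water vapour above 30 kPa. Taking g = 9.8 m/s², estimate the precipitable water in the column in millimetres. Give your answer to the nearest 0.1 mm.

Precipitable water is the column-integrated vapour mass per unit area: PW = (1/g) Σ q̄ Δp, with q in kg/kg and Δp in Pa (1 kg/m² of water = 1 mm).
Layer 100.5–66 kPa: Δp = 345 hPa = 34500 Pa, q̄ = 0.011 kg/kg → 0.011 × 34500 / 9.8 = 38.72 mm
Layer 66–61 kPa: Δp = 50 hPa = 5000 Pa, q̄ = 0.0046 kg/kg → 0.0046 × 5000 / 9.8 = 2.35 mm
Layer 61–42 kPa: Δp = 190 hPa = 19000 Pa, q̄ = 0.0023 kg/kg → 0.0023 × 19000 / 9.8 = 4.46 mm
Layer 42–30 kPa: Δp = 120 hPa = 12000 Pa, q̄ = 0.0013 kg/kg → 0.0013 × 12000 / 9.8 = 1.59 mm
PW = 38.72 + 2.35 + 4.46 + 1.59 = 47.12 ≈ 47.1 mm.

PW ≈ 47.1 mm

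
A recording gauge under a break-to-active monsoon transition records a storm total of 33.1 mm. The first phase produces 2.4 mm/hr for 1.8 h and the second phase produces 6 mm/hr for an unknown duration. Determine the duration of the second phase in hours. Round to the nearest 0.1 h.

duration ≈ 4.8 h

Known phases: 2.4 × 1.8 = 4.32 mm.
Remaining depth = 33.1 − 4.32 = 28.78 mm.
Duration = 28.78 / 6 = 4.8 h.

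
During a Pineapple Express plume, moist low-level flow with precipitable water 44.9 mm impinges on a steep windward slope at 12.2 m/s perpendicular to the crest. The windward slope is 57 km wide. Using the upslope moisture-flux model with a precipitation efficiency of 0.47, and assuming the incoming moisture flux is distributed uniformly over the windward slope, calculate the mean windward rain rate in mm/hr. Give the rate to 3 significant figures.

Incoming column moisture flux per unit ridge length: F = V × PW = 12.2 × 44.9 = 547.78 mm·m/s.
Spread over the 57 km slope with efficiency ε = 0.47: R = ε·F/W = 0.47 × 547.78 / 57000 m = 4.517e-03 mm/s.
R = 4.517e-03 × 3600 = 16.3 mm/hr.

R ≈ 16.3 mm/hr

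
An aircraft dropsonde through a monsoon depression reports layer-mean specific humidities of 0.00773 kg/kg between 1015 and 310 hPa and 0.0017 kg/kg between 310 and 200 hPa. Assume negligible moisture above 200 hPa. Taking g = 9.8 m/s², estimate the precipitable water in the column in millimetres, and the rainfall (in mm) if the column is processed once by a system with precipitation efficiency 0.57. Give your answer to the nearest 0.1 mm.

PW ≈ 57.5 mm; rainfall ≈ 32.8 mm

Precipitable water is the column-integrated vapour mass per unit area: PW = (1/g) Σ q̄ Δp, with q in kg/kg and Δp in Pa (1 kg/m² of water = 1 mm).
Layer 1015–310 hPa: Δp = 705 hPa = 70500 Pa, q̄ = 0.00773 kg/kg → 0.00773 × 70500 / 9.8 = 55.61 mm
Layer 310–200 hPa: Δp = 110 hPa = 11000 Pa, q̄ = 0.0017 kg/kg → 0.0017 × 11000 / 9.8 = 1.91 mm
PW = 55.61 + 1.91 = 57.52 ≈ 57.5 mm.
Rainfall = ε × PW = 0.57 × 57.5 = 32.8 mm.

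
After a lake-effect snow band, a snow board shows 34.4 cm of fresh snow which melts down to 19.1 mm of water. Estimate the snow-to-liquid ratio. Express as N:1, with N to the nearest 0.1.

ratio ≈ 18.0

Ratio = snow depth / SWE = 344 mm / 19.1 mm = 18.0, i.e. 18.0:1.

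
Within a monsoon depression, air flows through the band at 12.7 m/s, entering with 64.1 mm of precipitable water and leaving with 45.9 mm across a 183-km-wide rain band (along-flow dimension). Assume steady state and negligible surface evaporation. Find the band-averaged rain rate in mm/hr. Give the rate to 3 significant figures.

Column moisture flux per unit crosswind length is F = V × PW.
Inflow: F_in = 12.7 × 64.1 = 814.07 mm·m/s
Outflow: F_out = 12.7 × 45.9 = 582.93 mm·m/s
Steady-state rate R = (F_in − F_out)/L = (814.07 − 582.93) / 183000 m = 1.263e-03 mm/s.
R = 1.263e-03 × 3600 = 4.55 mm/hr.

R ≈ 4.55 mm/hr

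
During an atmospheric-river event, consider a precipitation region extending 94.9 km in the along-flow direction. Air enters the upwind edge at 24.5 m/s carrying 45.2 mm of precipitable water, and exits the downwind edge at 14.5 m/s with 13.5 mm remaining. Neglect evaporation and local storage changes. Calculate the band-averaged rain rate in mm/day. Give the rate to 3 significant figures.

Column moisture flux per unit crosswind length is F = V × PW.
Inflow: F_in = 24.5 × 45.2 = 1107.4 mm·m/s
Outflow: F_out = 14.5 × 13.5 = 195.75 mm·m/s
Steady-state rate R = (F_in − F_out)/L = (1107.4 − 195.75) / 94900 m = 9.606e-03 mm/s.
R = 9.606e-03 × 3600 × 24 = 830 mm/day.

R ≈ 830 mm/day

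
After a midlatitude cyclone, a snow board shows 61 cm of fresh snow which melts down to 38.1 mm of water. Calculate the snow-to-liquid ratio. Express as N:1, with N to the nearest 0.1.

Ratio = snow depth / SWE = 610 mm / 38.1 mm = 16.0, i.e. 16.0:1.

ratio ≈ 16.0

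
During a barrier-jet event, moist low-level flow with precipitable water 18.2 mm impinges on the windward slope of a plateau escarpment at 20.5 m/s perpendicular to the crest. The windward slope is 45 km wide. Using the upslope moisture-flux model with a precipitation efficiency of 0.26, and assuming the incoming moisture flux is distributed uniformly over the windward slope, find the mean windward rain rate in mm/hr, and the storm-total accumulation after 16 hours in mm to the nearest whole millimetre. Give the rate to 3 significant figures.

R ≈ 7.76 mm/hr; total ≈ 124 mm

Incoming column moisture flux per unit ridge length: F = V × PW = 20.5 × 18.2 = 373.1 mm·m/s.
Spread over the 45 km slope with efficiency ε = 0.26: R = ε·F/W = 0.26 × 373.1 / 45000 m = 2.156e-03 mm/s.
R = 2.156e-03 × 3600 = 7.76 mm/hr.
Over 16 h: total = 7.76 × 16 = 124.16 ≈ 124 mm.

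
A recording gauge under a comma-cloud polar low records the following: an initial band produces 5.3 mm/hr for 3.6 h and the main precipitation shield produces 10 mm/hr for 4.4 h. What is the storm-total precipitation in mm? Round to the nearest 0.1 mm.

Total = Σ Rᵢ Δtᵢ = 5.3 × 3.6 + 10 × 4.4
      = 19.08 + 44 = 63.1 mm.

total ≈ 63.1 mm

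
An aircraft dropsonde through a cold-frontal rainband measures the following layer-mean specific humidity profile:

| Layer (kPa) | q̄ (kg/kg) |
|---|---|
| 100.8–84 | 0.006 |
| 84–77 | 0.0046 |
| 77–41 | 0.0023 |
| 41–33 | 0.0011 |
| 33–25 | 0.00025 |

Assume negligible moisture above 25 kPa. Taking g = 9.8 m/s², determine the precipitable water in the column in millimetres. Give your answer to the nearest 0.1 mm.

Precipitable water is the column-integrated vapour mass per unit area: PW = (1/g) Σ q̄ Δp, with q in kg/kg and Δp in Pa (1 kg/m² of water = 1 mm).
Layer 100.8–84 kPa: Δp = 168 hPa = 16800 Pa, q̄ = 0.006 kg/kg → 0.006 × 16800 / 9.8 = 10.29 mm
Layer 84–77 kPa: Δp = 70 hPa = 7000 Pa, q̄ = 0.0046 kg/kg → 0.0046 × 7000 / 9.8 = 3.29 mm
Layer 77–41 kPa: Δp = 360 hPa = 36000 Pa, q̄ = 0.0023 kg/kg → 0.0023 × 36000 / 9.8 = 8.45 mm
Layer 41–33 kPa: Δp = 80 hPa = 8000 Pa, q̄ = 0.0011 kg/kg → 0.0011 × 8000 / 9.8 = 0.90 mm
Layer 33–25 kPa: Δp = 80 hPa = 8000 Pa, q̄ = 0.00025 kg/kg → 0.00025 × 8000 / 9.8 = 0.20 mm
PW = 10.29 + 3.29 + 8.45 + 0.90 + 0.20 = 23.13 ≈ 23.1 mm.

PW ≈ 23.1 mm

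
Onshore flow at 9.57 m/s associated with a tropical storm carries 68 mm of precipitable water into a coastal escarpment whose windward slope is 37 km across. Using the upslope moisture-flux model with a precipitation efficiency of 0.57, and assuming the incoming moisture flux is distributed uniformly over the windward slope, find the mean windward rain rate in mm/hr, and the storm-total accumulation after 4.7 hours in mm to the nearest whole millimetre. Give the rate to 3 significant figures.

R ≈ 36.1 mm/hr; total ≈ 170 mm

Incoming column moisture flux per unit ridge length: F = V × PW = 9.57 × 68 = 650.76 mm·m/s.
Spread over the 37 km slope with efficiency ε = 0.57: R = ε·F/W = 0.57 × 650.76 / 37000 m = 1.003e-02 mm/s.
R = 1.003e-02 × 3600 = 36.1 mm/hr.
Over 4.7 h: total = 36.1 × 4.7 = 169.67 ≈ 170 mm.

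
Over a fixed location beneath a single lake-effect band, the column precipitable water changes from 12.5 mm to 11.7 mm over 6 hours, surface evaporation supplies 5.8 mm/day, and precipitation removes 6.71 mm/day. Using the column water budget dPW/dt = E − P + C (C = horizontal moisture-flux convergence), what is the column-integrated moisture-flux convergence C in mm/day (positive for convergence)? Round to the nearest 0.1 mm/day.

C ≈ -2.3 mm/day

dPW/dt = (11.7 − 12.5) mm / (6/24 day) = -3.200 mm/day.
C = dPW/dt − E + P = (-3.200) − 5.8 + 6.71 = -2.3 mm/day.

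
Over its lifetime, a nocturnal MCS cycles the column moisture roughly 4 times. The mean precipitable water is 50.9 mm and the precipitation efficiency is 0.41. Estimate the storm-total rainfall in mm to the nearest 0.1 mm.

Each cycle deposits ε × PW = 0.41 × 50.9 = 20.869 mm.
Over 4 cycles: 4 × 20.869 = 83.5 mm.

rainfall ≈ 83.5 mm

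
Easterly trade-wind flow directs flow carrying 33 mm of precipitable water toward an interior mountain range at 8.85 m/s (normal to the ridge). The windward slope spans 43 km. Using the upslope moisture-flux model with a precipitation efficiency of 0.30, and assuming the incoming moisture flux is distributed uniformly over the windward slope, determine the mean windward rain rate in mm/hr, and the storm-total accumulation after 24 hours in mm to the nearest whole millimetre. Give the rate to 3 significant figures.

R ≈ 7.34 mm/hr; total ≈ 176 mm

Incoming column moisture flux per unit ridge length: F = V × PW = 8.85 × 33 = 292.05 mm·m/s.
Spread over the 43 km slope with efficiency ε = 0.30: R = ε·F/W = 0.30 × 292.05 / 43000 m = 2.038e-03 mm/s.
R = 2.038e-03 × 3600 = 7.34 mm/hr.
Over 24 h: total = 7.34 × 24 = 176.16 ≈ 176 mm.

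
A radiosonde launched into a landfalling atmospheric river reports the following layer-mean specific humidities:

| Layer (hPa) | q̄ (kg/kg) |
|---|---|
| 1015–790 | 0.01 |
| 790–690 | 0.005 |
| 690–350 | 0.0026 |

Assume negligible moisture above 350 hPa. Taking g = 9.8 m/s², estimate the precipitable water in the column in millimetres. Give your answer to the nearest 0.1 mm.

PW ≈ 37.1 mm

Precipitable water is the column-integrated vapour mass per unit area: PW = (1/g) Σ q̄ Δp, with q in kg/kg and Δp in Pa (1 kg/m² of water = 1 mm).
Layer 1015–790 hPa: Δp = 225 hPa = 22500 Pa, q̄ = 0.01 kg/kg → 0.01 × 22500 / 9.8 = 22.96 mm
Layer 790–690 hPa: Δp = 100 hPa = 10000 Pa, q̄ = 0.005 kg/kg → 0.005 × 10000 / 9.8 = 5.10 mm
Layer 690–350 hPa: Δp = 340 hPa = 34000 Pa, q̄ = 0.0026 kg/kg → 0.0026 × 34000 / 9.8 = 9.02 mm
PW = 22.96 + 5.10 + 9.02 = 37.08 ≈ 37.1 mm.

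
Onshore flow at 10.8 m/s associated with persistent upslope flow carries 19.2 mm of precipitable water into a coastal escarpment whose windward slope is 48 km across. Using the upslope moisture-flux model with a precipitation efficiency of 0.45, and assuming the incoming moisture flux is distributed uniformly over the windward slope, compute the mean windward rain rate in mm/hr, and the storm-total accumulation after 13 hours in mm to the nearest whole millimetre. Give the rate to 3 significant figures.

R ≈ 7.00 mm/hr; total ≈ 91 mm

Incoming column moisture flux per unit ridge length: F = V × PW = 10.8 × 19.2 = 207.36 mm·m/s.
Spread over the 48 km slope with efficiency ε = 0.45: R = ε·F/W = 0.45 × 207.36 / 48000 m = 1.944e-03 mm/s.
R = 1.944e-03 × 3600 = 7.00 mm/hr.
Over 13 h: total = 7.00 × 13 = 91 mm.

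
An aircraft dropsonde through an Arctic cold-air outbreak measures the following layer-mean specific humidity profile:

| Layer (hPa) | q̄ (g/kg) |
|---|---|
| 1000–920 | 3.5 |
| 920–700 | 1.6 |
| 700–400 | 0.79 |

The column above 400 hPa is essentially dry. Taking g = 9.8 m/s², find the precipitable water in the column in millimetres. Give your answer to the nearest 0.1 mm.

Precipitable water is the column-integrated vapour mass per unit area: PW = (1/g) Σ q̄ Δp, with q in kg/kg and Δp in Pa (1 kg/m² of water = 1 mm).
Layer 1000–920 hPa: Δp = 80 hPa = 8000 Pa, q̄ = 0.0035 kg/kg → 0.0035 × 8000 / 9.8 = 2.86 mm
Layer 920–700 hPa: Δp = 220 hPa = 22000 Pa, q̄ = 0.0016 kg/kg → 0.0016 × 22000 / 9.8 = 3.59 mm
Layer 700–400 hPa: Δp = 300 hPa = 30000 Pa, q̄ = 0.00079 kg/kg → 0.00079 × 30000 / 9.8 = 2.42 mm
PW = 2.86 + 3.59 + 2.42 = 8.87 ≈ 8.9 mm.

PW ≈ 8.9 mm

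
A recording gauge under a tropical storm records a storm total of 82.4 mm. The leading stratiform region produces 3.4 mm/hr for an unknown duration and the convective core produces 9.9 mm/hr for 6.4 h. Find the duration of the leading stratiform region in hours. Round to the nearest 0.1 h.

duration ≈ 5.6 h

Known phases: 9.9 × 6.4 = 63.36 mm.
Remaining depth = 82.4 − 63.36 = 19.04 mm.
Duration = 19.04 / 3.4 = 5.6 h.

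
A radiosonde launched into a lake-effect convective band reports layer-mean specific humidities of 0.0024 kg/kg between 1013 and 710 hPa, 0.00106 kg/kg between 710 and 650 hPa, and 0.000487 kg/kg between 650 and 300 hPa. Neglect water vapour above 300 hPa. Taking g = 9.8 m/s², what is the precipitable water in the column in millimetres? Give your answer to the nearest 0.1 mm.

PW ≈ 9.8 mm

Precipitable water is the column-integrated vapour mass per unit area: PW = (1/g) Σ q̄ Δp, with q in kg/kg and Δp in Pa (1 kg/m² of water = 1 mm).
Layer 1013–710 hPa: Δp = 303 hPa = 30300 Pa, q̄ = 0.0024 kg/kg → 0.0024 × 30300 / 9.8 = 7.42 mm
Layer 710–650 hPa: Δp = 60 hPa = 6000 Pa, q̄ = 0.00106 kg/kg → 0.00106 × 6000 / 9.8 = 0.65 mm
Layer 650–300 hPa: Δp = 350 hPa = 35000 Pa, q̄ = 0.000487 kg/kg → 0.000487 × 35000 / 9.8 = 1.74 mm
PW = 7.42 + 0.65 + 1.74 = 9.81 ≈ 9.8 mm.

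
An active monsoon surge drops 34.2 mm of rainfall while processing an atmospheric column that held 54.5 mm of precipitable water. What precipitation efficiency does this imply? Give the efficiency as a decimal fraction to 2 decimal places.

ε ≈ 0.63

ε = rainfall / PW = 34.2 / 54.5 = 0.63.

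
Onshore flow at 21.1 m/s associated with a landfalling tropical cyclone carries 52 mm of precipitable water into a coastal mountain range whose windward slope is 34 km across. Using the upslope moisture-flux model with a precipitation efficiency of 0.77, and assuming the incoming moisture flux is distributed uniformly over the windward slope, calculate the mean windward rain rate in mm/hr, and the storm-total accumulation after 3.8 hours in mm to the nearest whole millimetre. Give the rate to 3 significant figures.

Incoming column moisture flux per unit ridge length: F = V × PW = 21.1 × 52 = 1097.2 mm·m/s.
Spread over the 34 km slope with efficiency ε = 0.77: R = ε·F/W = 0.77 × 1097.2 / 34000 m = 2.485e-02 mm/s.
R = 2.485e-02 × 3600 = 89.5 mm/hr.
Over 3.8 h: total = 89.5 × 3.8 = 340.1 ≈ 340 mm.

R ≈ 89.5 mm/hr; total ≈ 340 mm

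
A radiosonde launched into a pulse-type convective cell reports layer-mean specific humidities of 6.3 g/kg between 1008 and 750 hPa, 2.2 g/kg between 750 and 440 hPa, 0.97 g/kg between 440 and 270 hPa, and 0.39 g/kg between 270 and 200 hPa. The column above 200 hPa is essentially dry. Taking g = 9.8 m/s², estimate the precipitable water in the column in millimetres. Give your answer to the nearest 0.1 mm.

PW ≈ 25.5 mm

Precipitable water is the column-integrated vapour mass per unit area: PW = (1/g) Σ q̄ Δp, with q in kg/kg and Δp in Pa (1 kg/m² of water = 1 mm).
Layer 1008–750 hPa: Δp = 258 hPa = 25800 Pa, q̄ = 0.0063 kg/kg → 0.0063 × 25800 / 9.8 = 16.59 mm
Layer 750–440 hPa: Δp = 310 hPa = 31000 Pa, q̄ = 0.0022 kg/kg → 0.0022 × 31000 / 9.8 = 6.96 mm
Layer 440–270 hPa: Δp = 170 hPa = 17000 Pa, q̄ = 0.00097 kg/kg → 0.00097 × 17000 / 9.8 = 1.68 mm
Layer 270–200 hPa: Δp = 70 hPa = 7000 Pa, q̄ = 0.00039 kg/kg → 0.00039 × 7000 / 9.8 = 0.28 mm
PW = 16.59 + 6.96 + 1.68 + 0.28 = 25.51 ≈ 25.5 mm.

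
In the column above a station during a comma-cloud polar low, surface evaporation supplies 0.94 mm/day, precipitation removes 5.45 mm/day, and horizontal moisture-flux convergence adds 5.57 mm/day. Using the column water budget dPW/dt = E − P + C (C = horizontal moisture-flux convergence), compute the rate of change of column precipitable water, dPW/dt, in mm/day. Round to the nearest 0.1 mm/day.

dPW/dt ≈ 1.1 mm/day

dPW/dt = E − P + C = 0.94 − 5.45 + (5.57) = 1.1 mm/day.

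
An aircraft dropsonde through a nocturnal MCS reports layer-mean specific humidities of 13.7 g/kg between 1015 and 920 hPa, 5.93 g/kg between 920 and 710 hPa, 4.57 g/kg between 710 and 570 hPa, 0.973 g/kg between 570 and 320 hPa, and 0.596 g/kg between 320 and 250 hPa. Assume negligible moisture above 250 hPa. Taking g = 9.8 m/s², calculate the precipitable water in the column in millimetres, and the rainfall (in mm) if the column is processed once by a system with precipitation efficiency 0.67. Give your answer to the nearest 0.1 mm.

PW ≈ 35.4 mm; rainfall ≈ 23.7 mm

Precipitable water is the column-integrated vapour mass per unit area: PW = (1/g) Σ q̄ Δp, with q in kg/kg and Δp in Pa (1 kg/m² of water = 1 mm).
Layer 1015–920 hPa: Δp = 95 hPa = 9500 Pa, q̄ = 0.0137 kg/kg → 0.0137 × 9500 / 9.8 = 13.28 mm
Layer 920–710 hPa: Δp = 210 hPa = 21000 Pa, q̄ = 0.00593 kg/kg → 0.00593 × 21000 / 9.8 = 12.71 mm
Layer 710–570 hPa: Δp = 140 hPa = 14000 Pa, q̄ = 0.00457 kg/kg → 0.00457 × 14000 / 9.8 = 6.53 mm
Layer 570–320 hPa: Δp = 250 hPa = 25000 Pa, q̄ = 0.000973 kg/kg → 0.000973 × 25000 / 9.8 = 2.48 mm
Layer 320–250 hPa: Δp = 70 hPa = 7000 Pa, q̄ = 0.000596 kg/kg → 0.000596 × 7000 / 9.8 = 0.43 mm
PW = 13.28 + 12.71 + 6.53 + 2.48 + 0.43 = 35.43 ≈ 35.4 mm.
Rainfall = ε × PW = 0.67 × 35.4 = 23.7 mm.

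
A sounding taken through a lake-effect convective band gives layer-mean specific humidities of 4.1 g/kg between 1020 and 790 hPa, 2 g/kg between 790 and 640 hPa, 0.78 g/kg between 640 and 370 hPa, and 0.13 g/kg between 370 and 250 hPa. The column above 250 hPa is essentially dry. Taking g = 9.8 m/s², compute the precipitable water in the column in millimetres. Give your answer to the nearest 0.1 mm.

Precipitable water is the column-integrated vapour mass per unit area: PW = (1/g) Σ q̄ Δp, with q in kg/kg and Δp in Pa (1 kg/m² of water = 1 mm).
Layer 1020–790 hPa: Δp = 230 hPa = 23000 Pa, q̄ = 0.0041 kg/kg → 0.0041 × 23000 / 9.8 = 9.62 mm
Layer 790–640 hPa: Δp = 150 hPa = 15000 Pa, q̄ = 0.002 kg/kg → 0.002 × 15000 / 9.8 = 3.06 mm
Layer 640–370 hPa: Δp = 270 hPa = 27000 Pa, q̄ = 0.00078 kg/kg → 0.00078 × 27000 / 9.8 = 2.15 mm
Layer 370–250 hPa: Δp = 120 hPa = 12000 Pa, q̄ = 0.00013 kg/kg → 0.00013 × 12000 / 9.8 = 0.16 mm
PW = 9.62 + 3.06 + 2.15 + 0.16 = 14.99 ≈ 15.0 mm.

PW ≈ 15.0 mm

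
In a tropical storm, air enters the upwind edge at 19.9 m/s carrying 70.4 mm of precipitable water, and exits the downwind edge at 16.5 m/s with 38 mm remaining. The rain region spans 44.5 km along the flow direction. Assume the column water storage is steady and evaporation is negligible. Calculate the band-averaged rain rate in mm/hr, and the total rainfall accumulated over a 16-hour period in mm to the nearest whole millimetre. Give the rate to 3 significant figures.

R ≈ 62.6 mm/hr; total ≈ 1002 mm

Column moisture flux per unit crosswind length is F = V × PW.
Inflow: F_in = 19.9 × 70.4 = 1400.96 mm·m/s
Outflow: F_out = 16.5 × 38 = 627 mm·m/s
Steady-state rate R = (F_in − F_out)/L = (1400.96 − 627) / 44500 m = 1.739e-02 mm/s.
R = 1.739e-02 × 3600 = 62.6 mm/hr.
Over 16 h: total = 62.6 × 16 = 1001.6 ≈ 1002 mm.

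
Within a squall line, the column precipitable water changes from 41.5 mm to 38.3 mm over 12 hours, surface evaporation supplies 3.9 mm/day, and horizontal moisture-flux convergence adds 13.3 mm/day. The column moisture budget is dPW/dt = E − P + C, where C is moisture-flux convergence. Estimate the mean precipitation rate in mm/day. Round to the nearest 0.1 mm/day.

P ≈ 23.6 mm/day

dPW/dt = (38.3 − 41.5) mm / (12/24 day) = -6.400 mm/day.
P = E + C − dPW/dt = 3.9 + (13.3) − (-6.400) = 23.6 mm/day.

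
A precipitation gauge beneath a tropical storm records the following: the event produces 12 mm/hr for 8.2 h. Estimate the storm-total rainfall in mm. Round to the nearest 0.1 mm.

Total = Σ Rᵢ Δtᵢ = 12 × 8.2
      = 98.4 = 98.4 mm.

total ≈ 98.4 mm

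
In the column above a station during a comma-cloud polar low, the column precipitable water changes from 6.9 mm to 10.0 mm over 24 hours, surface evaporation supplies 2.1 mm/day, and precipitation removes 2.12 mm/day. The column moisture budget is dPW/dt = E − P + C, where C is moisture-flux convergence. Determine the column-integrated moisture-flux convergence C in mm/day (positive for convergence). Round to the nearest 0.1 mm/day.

dPW/dt = (10.0 − 6.9) mm / (24/24 day) = +3.100 mm/day.
C = dPW/dt − E + P = (+3.100) − 2.1 + 2.12 = 3.1 mm/day.

C ≈ 3.1 mm/day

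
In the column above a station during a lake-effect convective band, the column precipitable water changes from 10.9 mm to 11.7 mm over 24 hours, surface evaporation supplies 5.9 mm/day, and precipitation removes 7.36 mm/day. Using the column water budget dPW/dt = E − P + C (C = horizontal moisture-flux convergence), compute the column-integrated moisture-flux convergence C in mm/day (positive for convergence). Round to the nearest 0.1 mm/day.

C ≈ 2.3 mm/day

dPW/dt = (11.7 − 10.9) mm / (24/24 day) = +0.800 mm/day.
C = dPW/dt − E + P = (+0.800) − 5.9 + 7.36 = 2.3 mm/day.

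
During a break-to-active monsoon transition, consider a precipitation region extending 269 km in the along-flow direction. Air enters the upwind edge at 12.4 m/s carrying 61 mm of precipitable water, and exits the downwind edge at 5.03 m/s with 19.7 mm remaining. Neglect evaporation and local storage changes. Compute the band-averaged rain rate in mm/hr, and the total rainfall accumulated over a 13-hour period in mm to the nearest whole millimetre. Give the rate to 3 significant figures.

R ≈ 8.80 mm/hr; total ≈ 114 mm

Column moisture flux per unit crosswind length is F = V × PW.
Inflow: F_in = 12.4 × 61 = 756.4 mm·m/s
Outflow: F_out = 5.03 × 19.7 = 99.091 mm·m/s
Steady-state rate R = (F_in − F_out)/L = (756.4 − 99.091) / 269000 m = 2.444e-03 mm/s.
R = 2.444e-03 × 3600 = 8.80 mm/hr.
Over 13 h: total = 8.80 × 13 = 114.4 ≈ 114 mm.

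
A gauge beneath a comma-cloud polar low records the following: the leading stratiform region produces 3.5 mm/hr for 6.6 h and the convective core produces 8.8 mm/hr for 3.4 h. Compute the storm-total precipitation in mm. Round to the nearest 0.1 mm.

total ≈ 53.0 mm

Total = Σ Rᵢ Δtᵢ = 3.5 × 6.6 + 8.8 × 3.4
      = 23.1 + 29.92 = 53.0 mm.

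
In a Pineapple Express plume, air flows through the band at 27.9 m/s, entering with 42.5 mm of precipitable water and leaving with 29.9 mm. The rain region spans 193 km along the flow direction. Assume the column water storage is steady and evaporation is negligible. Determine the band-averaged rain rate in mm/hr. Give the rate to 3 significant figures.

R ≈ 6.56 mm/hr

Column moisture flux per unit crosswind length is F = V × PW.
Inflow: F_in = 27.9 × 42.5 = 1185.75 mm·m/s
Outflow: F_out = 27.9 × 29.9 = 834.21 mm·m/s
Steady-state rate R = (F_in − F_out)/L = (1185.75 − 834.21) / 193000 m = 1.821e-03 mm/s.
R = 1.821e-03 × 3600 = 6.56 mm/hr.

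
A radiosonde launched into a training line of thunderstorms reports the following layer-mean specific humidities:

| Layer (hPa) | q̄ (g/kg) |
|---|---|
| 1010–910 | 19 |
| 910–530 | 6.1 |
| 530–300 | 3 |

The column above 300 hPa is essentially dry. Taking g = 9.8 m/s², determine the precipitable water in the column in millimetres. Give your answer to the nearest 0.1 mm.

PW ≈ 50.1 mm

Precipitable water is the column-integrated vapour mass per unit area: PW = (1/g) Σ q̄ Δp, with q in kg/kg and Δp in Pa (1 kg/m² of water = 1 mm).
Layer 1010–910 hPa: Δp = 100 hPa = 10000 Pa, q̄ = 0.019 kg/kg → 0.019 × 10000 / 9.8 = 19.39 mm
Layer 910–530 hPa: Δp = 380 hPa = 38000 Pa, q̄ = 0.0061 kg/kg → 0.0061 × 38000 / 9.8 = 23.65 mm
Layer 530–300 hPa: Δp = 230 hPa = 23000 Pa, q̄ = 0.003 kg/kg → 0.003 × 23000 / 9.8 = 7.04 mm
PW = 19.39 + 23.65 + 7.04 = 50.08 ≈ 50.1 mm.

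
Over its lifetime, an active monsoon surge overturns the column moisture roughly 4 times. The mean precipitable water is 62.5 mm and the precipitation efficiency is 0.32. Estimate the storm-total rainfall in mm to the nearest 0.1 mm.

rainfall ≈ 80.0 mm

Each cycle deposits ε × PW = 0.32 × 62.5 = 20 mm.
Over 4 cycles: 4 × 20 = 80.0 mm.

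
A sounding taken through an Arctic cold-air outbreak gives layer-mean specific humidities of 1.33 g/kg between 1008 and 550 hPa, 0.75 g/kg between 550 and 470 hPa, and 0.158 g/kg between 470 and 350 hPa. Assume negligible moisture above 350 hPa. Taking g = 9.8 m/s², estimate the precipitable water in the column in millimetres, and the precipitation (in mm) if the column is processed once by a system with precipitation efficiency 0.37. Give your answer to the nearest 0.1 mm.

PW ≈ 7.0 mm; precipitation ≈ 2.6 mm

Precipitable water is the column-integrated vapour mass per unit area: PW = (1/g) Σ q̄ Δp, with q in kg/kg and Δp in Pa (1 kg/m² of water = 1 mm).
Layer 1008–550 hPa: Δp = 458 hPa = 45800 Pa, q̄ = 0.00133 kg/kg → 0.00133 × 45800 / 9.8 = 6.22 mm
Layer 550–470 hPa: Δp = 80 hPa = 8000 Pa, q̄ = 0.00075 kg/kg → 0.00075 × 8000 / 9.8 = 0.61 mm
Layer 470–350 hPa: Δp = 120 hPa = 12000 Pa, q̄ = 0.000158 kg/kg → 0.000158 × 12000 / 9.8 = 0.19 mm
PW = 6.22 + 0.61 + 0.19 = 7.02 ≈ 7.0 mm.
Precipitation = ε × PW = 0.37 × 7.0 = 2.6 mm.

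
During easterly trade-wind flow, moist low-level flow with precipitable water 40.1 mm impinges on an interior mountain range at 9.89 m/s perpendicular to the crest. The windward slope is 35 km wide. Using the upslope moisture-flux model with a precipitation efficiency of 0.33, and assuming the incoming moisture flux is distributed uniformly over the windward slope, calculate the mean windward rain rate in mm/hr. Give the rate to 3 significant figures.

R ≈ 13.5 mm/hr

Incoming column moisture flux per unit ridge length: F = V × PW = 9.89 × 40.1 = 396.589 mm·m/s.
Spread over the 35 km slope with efficiency ε = 0.33: R = ε·F/W = 0.33 × 396.589 / 35000 m = 3.739e-03 mm/s.
R = 3.739e-03 × 3600 = 13.5 mm/hr.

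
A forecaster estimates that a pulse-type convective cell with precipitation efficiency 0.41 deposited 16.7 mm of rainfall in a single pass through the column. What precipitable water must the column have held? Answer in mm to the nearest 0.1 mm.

PW ≈ 40.7 mm

PW = rainfall / ε = 16.7 / 0.41 = 40.7 mm.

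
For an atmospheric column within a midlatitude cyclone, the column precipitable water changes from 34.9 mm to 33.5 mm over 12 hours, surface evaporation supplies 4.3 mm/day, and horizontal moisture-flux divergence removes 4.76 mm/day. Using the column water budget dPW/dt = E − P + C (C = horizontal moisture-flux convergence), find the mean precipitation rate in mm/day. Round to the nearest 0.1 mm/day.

P ≈ 2.3 mm/day

dPW/dt = (33.5 − 34.9) mm / (12/24 day) = -2.800 mm/day.
P = E + C − dPW/dt = 4.3 + (-4.76) − (-2.800) = 2.3 mm/day.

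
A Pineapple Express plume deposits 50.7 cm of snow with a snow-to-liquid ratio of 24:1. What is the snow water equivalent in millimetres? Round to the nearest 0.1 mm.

SWE = snow depth / ratio = 50.7 cm / 24 = 2.113 cm = 21.1 mm.

SWE ≈ 21.1 mm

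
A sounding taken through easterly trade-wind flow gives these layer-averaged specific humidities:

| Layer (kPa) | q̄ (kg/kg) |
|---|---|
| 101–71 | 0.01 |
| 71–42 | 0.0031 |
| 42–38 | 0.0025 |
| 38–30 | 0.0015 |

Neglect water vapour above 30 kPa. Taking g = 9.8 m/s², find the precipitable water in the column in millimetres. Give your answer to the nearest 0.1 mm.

Precipitable water is the column-integrated vapour mass per unit area: PW = (1/g) Σ q̄ Δp, with q in kg/kg and Δp in Pa (1 kg/m² of water = 1 mm).
Layer 101–71 kPa: Δp = 300 hPa = 30000 Pa, q̄ = 0.01 kg/kg → 0.01 × 30000 / 9.8 = 30.61 mm
Layer 71–42 kPa: Δp = 290 hPa = 29000 Pa, q̄ = 0.0031 kg/kg → 0.0031 × 29000 / 9.8 = 9.17 mm
Layer 42–38 kPa: Δp = 40 hPa = 4000 Pa, q̄ = 0.0025 kg/kg → 0.0025 × 4000 / 9.8 = 1.02 mm
Layer 38–30 kPa: Δp = 80 hPa = 8000 Pa, q̄ = 0.0015 kg/kg → 0.0015 × 8000 / 9.8 = 1.22 mm
PW = 30.61 + 9.17 + 1.02 + 1.22 = 42.02 ≈ 42.0 mm.

PW ≈ 42.0 mm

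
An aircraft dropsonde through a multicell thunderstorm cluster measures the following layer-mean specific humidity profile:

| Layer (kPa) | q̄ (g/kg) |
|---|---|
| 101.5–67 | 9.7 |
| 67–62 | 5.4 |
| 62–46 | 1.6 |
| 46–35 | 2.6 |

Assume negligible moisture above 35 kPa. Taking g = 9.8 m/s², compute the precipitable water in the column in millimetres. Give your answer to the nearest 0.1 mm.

PW ≈ 42.4 mm

Precipitable water is the column-integrated vapour mass per unit area: PW = (1/g) Σ q̄ Δp, with q in kg/kg and Δp in Pa (1 kg/m² of water = 1 mm).
Layer 101.5–67 kPa: Δp = 345 hPa = 34500 Pa, q̄ = 0.0097 kg/kg → 0.0097 × 34500 / 9.8 = 34.15 mm
Layer 67–62 kPa: Δp = 50 hPa = 5000 Pa, q̄ = 0.0054 kg/kg → 0.0054 × 5000 / 9.8 = 2.76 mm
Layer 62–46 kPa: Δp = 160 hPa = 16000 Pa, q̄ = 0.0016 kg/kg → 0.0016 × 16000 / 9.8 = 2.61 mm
Layer 46–35 kPa: Δp = 110 hPa = 11000 Pa, q̄ = 0.0026 kg/kg → 0.0026 × 11000 / 9.8 = 2.92 mm
PW = 34.15 + 2.76 + 2.61 + 2.92 = 42.44 ≈ 42.4 mm.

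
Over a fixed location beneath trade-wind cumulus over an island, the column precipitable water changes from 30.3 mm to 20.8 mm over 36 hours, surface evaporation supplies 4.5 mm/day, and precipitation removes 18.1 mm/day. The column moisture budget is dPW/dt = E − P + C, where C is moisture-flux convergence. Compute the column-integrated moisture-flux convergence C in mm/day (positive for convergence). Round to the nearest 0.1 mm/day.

dPW/dt = (20.8 − 30.3) mm / (36/24 day) = -6.333 mm/day.
C = dPW/dt − E + P = (-6.333) − 4.5 + 18.1 = 7.3 mm/day.

C ≈ 7.3 mm/day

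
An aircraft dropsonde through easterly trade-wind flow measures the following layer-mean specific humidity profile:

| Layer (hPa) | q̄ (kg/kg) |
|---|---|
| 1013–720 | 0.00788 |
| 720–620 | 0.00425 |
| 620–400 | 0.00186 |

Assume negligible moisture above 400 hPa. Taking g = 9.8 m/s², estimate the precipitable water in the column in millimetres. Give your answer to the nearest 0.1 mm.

PW ≈ 32.1 mm

Precipitable water is the column-integrated vapour mass per unit area: PW = (1/g) Σ q̄ Δp, with q in kg/kg and Δp in Pa (1 kg/m² of water = 1 mm).
Layer 1013–720 hPa: Δp = 293 hPa = 29300 Pa, q̄ = 0.00788 kg/kg → 0.00788 × 29300 / 9.8 = 23.56 mm
Layer 720–620 hPa: Δp = 100 hPa = 10000 Pa, q̄ = 0.00425 kg/kg → 0.00425 × 10000 / 9.8 = 4.34 mm
Layer 620–400 hPa: Δp = 220 hPa = 22000 Pa, q̄ = 0.00186 kg/kg → 0.00186 × 22000 / 9.8 = 4.18 mm
PW = 23.56 + 4.34 + 4.18 = 32.08 ≈ 32.1 mm.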